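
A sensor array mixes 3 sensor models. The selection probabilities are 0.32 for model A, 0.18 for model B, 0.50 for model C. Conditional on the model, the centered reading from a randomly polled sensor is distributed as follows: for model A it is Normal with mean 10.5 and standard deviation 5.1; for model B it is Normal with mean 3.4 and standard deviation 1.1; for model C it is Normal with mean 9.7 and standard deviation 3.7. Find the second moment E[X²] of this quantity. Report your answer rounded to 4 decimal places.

For each component E[X²] = Var + (mean)², giving A: 136.26; B: 12.77; C: 107.78.
Overall E[X²] = 0.32·136.26 + 0.18·12.77 + 0.5·107.78 = 99.7918.

99.7918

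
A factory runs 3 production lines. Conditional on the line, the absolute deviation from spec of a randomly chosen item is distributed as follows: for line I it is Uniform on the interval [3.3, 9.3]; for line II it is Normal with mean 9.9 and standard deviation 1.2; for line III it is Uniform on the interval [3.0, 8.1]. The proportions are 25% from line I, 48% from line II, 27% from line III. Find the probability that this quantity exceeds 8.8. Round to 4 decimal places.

0.4146

Conditional on each line, P(X > 8.8): I: 0.0833333; II: 0.820341; III: 0.
By total probability, P(X > 8.8) = 0.25·0.0833333 + 0.48·0.820341 + 0.27·0 = 0.414597.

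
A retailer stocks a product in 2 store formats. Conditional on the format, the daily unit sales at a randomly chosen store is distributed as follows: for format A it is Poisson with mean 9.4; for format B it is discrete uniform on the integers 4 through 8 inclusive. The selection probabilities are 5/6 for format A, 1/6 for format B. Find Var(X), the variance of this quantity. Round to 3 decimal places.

9.772

Per component, A: μ=9.4, E[X²]=97.76; B: μ=6, E[X²]=38.
E[X] = 0.833333·9.4 + 0.166667·6 = 8.83333.
E[X²] = 0.833333·97.76 + 0.166667·38 = 87.8.
Var(X) = E[X²] − (E[X])² = 87.8 − 78.0278 = 9.77222.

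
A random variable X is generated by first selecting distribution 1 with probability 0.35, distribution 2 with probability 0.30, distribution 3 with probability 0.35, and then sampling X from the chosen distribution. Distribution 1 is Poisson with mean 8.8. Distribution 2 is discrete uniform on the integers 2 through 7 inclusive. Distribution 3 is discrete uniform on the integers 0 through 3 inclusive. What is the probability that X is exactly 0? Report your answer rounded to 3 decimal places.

Conditional on each component, P(X = 0): 1: 0.000150733; 2: 0; 3: 0.25.
By total probability, P(X = 0) = 0.35·0.000150733 + 0.3·0 + 0.35·0.25 = 0.0875528.

0.088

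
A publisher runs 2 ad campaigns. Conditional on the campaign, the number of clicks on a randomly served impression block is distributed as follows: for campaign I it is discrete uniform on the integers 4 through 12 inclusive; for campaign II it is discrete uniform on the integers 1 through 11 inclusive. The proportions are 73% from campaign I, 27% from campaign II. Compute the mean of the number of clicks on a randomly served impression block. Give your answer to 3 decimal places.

Component means — I: 8; II: 6.
E[X] = 0.73·8 + 0.27·6 = 7.46.

7.460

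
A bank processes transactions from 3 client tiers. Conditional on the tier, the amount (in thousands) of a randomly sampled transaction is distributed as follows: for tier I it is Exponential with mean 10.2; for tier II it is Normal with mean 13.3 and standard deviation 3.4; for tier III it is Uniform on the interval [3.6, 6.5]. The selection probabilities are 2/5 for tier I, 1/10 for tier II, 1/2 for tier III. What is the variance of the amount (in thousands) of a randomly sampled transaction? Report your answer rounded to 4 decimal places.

Per component, I: μ=10.2, E[X²]=208.08; II: μ=13.3, E[X²]=188.45; III: μ=5.05, E[X²]=26.2033.
E[X] = 0.4·10.2 + 0.1·13.3 + 0.5·5.05 = 7.935.
E[X²] = 0.4·208.08 + 0.1·188.45 + 0.5·26.2033 = 115.179.
Var(X) = E[X²] − (E[X])² = 115.179 − 62.9642 = 52.2144.

52.2144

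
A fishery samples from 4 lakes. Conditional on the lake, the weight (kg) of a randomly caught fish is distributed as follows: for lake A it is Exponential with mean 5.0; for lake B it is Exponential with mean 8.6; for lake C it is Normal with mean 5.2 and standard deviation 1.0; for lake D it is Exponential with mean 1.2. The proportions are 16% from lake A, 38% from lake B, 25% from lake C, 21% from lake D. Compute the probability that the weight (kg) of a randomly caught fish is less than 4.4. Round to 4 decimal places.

Conditional on each lake, P(X < 4.4): A: 0.585217; B: 0.400481; C: 0.211855; D: 0.974438.
By total probability, P(X < 4.4) = 0.16·0.585217 + 0.38·0.400481 + 0.25·0.211855 + 0.21·0.974438 = 0.503414.

0.5034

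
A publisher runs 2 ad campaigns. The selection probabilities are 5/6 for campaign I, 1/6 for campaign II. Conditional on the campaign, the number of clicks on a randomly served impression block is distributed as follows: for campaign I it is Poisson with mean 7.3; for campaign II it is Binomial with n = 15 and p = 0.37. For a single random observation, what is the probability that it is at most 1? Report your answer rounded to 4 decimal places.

0.0063

Conditional on each campaign, P(X ≤ 1): I: 0.00560697; II: 0.00958862.
By total probability, P(X ≤ 1) = 0.833333·0.00560697 + 0.166667·0.00958862 = 0.00627058.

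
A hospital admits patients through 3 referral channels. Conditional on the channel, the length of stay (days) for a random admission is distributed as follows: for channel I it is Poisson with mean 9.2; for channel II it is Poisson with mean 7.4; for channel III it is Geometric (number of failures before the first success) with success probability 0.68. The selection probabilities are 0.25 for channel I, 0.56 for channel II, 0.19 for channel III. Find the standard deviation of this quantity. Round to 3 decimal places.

3.970

Per component, I: μ=9.2, E[X²]=93.84; II: μ=7.4, E[X²]=62.16; III: μ=0.470588, E[X²]=0.913495.
E[X] = 0.25·9.2 + 0.56·7.4 + 0.19·0.470588 = 6.53341.
E[X²] = 0.25·93.84 + 0.56·62.16 + 0.19·0.913495 = 58.4432.
Var(X) = E[X²] − (E[X])² = 58.4432 − 42.6855 = 15.7577.
SD(X) = √15.7577 = 3.9696.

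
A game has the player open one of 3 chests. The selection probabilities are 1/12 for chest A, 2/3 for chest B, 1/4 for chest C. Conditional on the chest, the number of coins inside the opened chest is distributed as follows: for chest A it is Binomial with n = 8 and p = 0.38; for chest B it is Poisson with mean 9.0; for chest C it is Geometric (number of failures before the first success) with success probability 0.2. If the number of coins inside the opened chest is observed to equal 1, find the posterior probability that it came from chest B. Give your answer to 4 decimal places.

0.0149

Likelihoods P(X=1 | ·): A: 0.107057; B: 0.00111069; C: 0.16.
Posterior ∝ prior × likelihood. Numerator for B: 0.666667·0.00111069 = 0.000740459.
Normalizing constant: 0.0833333·0.107057 + 0.666667·0.00111069 + 0.25·0.16 = 0.0496619.
P(B | observation) = 0.000740459 / 0.0496619 = 0.01491.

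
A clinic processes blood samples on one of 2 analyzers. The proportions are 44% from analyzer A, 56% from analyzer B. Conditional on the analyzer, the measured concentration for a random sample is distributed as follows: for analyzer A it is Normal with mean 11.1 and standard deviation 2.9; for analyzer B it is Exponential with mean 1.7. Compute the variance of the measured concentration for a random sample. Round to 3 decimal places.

Per component, A: μ=11.1, E[X²]=131.62; B: μ=1.7, E[X²]=5.78.
E[X] = 0.44·11.1 + 0.56·1.7 = 5.836.
E[X²] = 0.44·131.62 + 0.56·5.78 = 61.1496.
Var(X) = E[X²] − (E[X])² = 61.1496 − 34.0589 = 27.0907.

27.091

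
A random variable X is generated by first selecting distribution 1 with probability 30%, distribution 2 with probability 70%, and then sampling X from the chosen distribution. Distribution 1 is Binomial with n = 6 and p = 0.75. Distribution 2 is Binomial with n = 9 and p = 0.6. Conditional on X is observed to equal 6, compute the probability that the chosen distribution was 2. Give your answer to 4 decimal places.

Likelihoods P(X=6 | ·): 1: 0.177979; 2: 0.250823.
Posterior ∝ prior × likelihood. Numerator for 2: 0.7·0.250823 = 0.175576.
Normalizing constant: 0.3·0.177979 + 0.7·0.250823 = 0.228969.
P(2 | observation) = 0.175576 / 0.228969 = 0.766809.

0.7668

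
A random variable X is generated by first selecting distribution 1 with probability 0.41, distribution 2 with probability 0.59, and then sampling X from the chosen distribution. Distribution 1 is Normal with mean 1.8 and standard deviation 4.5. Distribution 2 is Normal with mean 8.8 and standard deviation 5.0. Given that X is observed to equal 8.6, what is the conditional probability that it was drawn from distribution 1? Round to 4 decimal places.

0.1979

Likelihoods f(8.6 | ·): 1: 0.0283042; 2: 0.0797247.
Posterior ∝ prior × likelihood. Numerator for 1: 0.41·0.0283042 = 0.0116047.
Normalizing constant: 0.41·0.0283042 + 0.59·0.0797247 = 0.0586423.
P(1 | observation) = 0.0116047 / 0.0586423 = 0.19789.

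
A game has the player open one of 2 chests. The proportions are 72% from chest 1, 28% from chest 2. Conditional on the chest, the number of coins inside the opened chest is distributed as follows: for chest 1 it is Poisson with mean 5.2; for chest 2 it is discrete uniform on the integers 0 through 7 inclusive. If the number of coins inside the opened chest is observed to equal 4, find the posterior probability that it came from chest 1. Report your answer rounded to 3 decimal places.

Likelihoods P(X=4 | ·): 1: 0.168063; 2: 0.125.
Posterior ∝ prior × likelihood. Numerator for 1: 0.72·0.168063 = 0.121005.
Normalizing constant: 0.72·0.168063 + 0.28·0.125 = 0.156005.
P(1 | observation) = 0.121005 / 0.156005 = 0.775648.

0.776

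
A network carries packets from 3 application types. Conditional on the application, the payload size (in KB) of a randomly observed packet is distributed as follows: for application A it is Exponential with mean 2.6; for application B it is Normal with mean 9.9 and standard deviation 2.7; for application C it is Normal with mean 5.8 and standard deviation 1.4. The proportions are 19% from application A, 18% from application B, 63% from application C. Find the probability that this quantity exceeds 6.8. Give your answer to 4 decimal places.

Conditional on each application, P(X > 6.8): A: 0.0731397; B: 0.874546; C: 0.237525.
By total probability, P(X > 6.8) = 0.19·0.0731397 + 0.18·0.874546 + 0.63·0.237525 = 0.320956.

0.3210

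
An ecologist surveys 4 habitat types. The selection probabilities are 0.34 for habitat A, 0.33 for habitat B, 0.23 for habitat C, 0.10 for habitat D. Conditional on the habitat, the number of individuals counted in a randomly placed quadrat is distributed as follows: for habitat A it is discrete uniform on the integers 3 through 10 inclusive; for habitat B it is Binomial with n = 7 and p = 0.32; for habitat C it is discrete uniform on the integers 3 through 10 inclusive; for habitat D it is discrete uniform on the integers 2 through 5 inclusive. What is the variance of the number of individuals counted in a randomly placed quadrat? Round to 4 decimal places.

7.5991

Per component, A: μ=6.5, E[X²]=47.5; B: μ=2.24, E[X²]=6.5408; C: μ=6.5, E[X²]=47.5; D: μ=3.5, E[X²]=13.5.
E[X] = 0.34·6.5 + 0.33·2.24 + 0.23·6.5 + 0.1·3.5 = 4.7942.
E[X²] = 0.34·47.5 + 0.33·6.5408 + 0.23·47.5 + 0.1·13.5 = 30.5835.
Var(X) = E[X²] − (E[X])² = 30.5835 − 22.9844 = 7.59911.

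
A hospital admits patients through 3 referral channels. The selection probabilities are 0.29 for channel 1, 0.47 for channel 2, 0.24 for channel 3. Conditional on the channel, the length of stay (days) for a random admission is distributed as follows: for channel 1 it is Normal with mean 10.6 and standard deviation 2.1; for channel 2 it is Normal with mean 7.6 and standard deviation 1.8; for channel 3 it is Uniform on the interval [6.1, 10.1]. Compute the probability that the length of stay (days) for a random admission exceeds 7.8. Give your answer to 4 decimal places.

0.6158

Conditional on each channel, P(X > 7.8): 1: 0.908789; 2: 0.455764; 3: 0.575.
By total probability, P(X > 7.8) = 0.29·0.908789 + 0.47·0.455764 + 0.24·0.575 = 0.615758.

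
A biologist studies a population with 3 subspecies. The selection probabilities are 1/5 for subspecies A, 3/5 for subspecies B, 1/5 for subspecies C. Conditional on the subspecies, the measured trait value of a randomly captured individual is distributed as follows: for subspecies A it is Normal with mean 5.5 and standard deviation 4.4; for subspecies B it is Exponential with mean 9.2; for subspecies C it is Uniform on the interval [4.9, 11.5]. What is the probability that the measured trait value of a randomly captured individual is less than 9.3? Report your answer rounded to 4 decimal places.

0.6762

Conditional on each subspecies, P(X < 9.3): A: 0.806106; B: 0.636098; C: 0.666667.
By total probability, P(X < 9.3) = 0.2·0.806106 + 0.6·0.636098 + 0.2·0.666667 = 0.676213.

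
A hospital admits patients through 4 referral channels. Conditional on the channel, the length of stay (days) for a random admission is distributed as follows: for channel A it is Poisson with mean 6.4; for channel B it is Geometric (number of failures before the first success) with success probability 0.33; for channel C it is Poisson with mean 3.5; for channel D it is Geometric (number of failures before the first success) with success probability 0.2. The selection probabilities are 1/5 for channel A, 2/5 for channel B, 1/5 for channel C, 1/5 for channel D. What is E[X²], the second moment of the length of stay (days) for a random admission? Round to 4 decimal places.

For each component E[X²] = Var + (mean)², giving A: 47.36; B: 10.2746; C: 15.75; D: 36.
Overall E[X²] = 0.2·47.36 + 0.4·10.2746 + 0.2·15.75 + 0.2·36 = 23.9318.

23.9318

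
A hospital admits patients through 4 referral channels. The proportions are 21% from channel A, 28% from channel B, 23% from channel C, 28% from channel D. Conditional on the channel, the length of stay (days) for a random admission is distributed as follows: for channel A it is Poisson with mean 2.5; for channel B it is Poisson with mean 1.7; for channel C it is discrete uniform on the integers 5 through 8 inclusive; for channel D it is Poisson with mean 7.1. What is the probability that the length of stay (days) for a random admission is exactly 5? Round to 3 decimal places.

Conditional on each channel, P(X = 5): A: 0.0668009; B: 0.0216154; C: 0.25; D: 0.124057.
By total probability, P(X = 5) = 0.21·0.0668009 + 0.28·0.0216154 + 0.23·0.25 + 0.28·0.124057 = 0.112316.

0.112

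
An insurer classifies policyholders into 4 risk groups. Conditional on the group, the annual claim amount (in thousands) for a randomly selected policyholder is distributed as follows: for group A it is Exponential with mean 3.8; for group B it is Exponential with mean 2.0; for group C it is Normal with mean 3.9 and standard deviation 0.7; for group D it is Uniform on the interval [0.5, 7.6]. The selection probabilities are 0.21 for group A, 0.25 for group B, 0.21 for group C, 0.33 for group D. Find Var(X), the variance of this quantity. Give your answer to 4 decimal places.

Per component, A: μ=3.8, E[X²]=28.88; B: μ=2, E[X²]=8; C: μ=3.9, E[X²]=15.7; D: μ=4.05, E[X²]=20.6033.
E[X] = 0.21·3.8 + 0.25·2 + 0.21·3.9 + 0.33·4.05 = 3.4535.
E[X²] = 0.21·28.88 + 0.25·8 + 0.21·15.7 + 0.33·20.6033 = 18.1609.
Var(X) = E[X²] − (E[X])² = 18.1609 − 11.9267 = 6.23424.

6.2342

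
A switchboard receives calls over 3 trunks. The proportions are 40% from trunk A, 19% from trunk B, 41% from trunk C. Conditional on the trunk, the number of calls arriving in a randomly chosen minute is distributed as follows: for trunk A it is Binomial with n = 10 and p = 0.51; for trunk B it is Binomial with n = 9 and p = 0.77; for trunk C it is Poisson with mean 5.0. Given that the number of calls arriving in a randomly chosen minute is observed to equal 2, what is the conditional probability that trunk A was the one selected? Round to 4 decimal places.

Likelihoods P(X=2 | ·): A: 0.0388975; B: 0.00072674; C: 0.0842243.
Posterior ∝ prior × likelihood. Numerator for A: 0.4·0.0388975 = 0.015559.
Normalizing constant: 0.4·0.0388975 + 0.19·0.00072674 + 0.41·0.0842243 = 0.0502291.
P(A | observation) = 0.015559 / 0.0502291 = 0.309761.

0.3098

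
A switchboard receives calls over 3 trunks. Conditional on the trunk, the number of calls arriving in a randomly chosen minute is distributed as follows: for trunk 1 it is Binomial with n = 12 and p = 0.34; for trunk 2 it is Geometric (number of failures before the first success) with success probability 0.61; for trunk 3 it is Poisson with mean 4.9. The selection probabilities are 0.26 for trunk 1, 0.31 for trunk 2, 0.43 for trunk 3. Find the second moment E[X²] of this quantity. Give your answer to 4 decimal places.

For each component E[X²] = Var + (mean)², giving 1: 19.3392; 2: 1.45687; 3: 28.91.
Overall E[X²] = 0.26·19.3392 + 0.31·1.45687 + 0.43·28.91 = 17.9111.

17.9111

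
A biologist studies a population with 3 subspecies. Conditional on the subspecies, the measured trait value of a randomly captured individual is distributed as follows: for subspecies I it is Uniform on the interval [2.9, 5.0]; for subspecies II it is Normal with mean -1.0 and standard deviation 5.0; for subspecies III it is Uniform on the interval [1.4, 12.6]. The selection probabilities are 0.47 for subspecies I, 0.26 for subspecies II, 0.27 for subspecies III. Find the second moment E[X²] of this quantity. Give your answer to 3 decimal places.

For each component E[X²] = Var + (mean)², giving I: 15.97; II: 26; III: 59.4533.
Overall E[X²] = 0.47·15.97 + 0.26·26 + 0.27·59.4533 = 30.3183.

30.318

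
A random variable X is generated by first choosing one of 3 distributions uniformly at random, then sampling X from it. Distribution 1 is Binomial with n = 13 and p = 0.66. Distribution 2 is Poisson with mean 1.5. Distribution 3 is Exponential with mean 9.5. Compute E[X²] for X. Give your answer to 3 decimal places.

86.928

For each component E[X²] = Var + (mean)², giving 1: 76.5336; 2: 3.75; 3: 180.5.
Overall E[X²] = 0.333333·76.5336 + 0.333333·3.75 + 0.333333·180.5 = 86.9279.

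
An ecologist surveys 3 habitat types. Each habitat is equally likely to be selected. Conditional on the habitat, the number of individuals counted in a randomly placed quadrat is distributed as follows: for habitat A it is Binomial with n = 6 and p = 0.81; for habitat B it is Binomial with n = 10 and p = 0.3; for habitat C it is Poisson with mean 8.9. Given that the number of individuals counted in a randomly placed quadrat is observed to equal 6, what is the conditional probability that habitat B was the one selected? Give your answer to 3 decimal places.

Likelihoods P(X=6 | ·): A: 0.28243; B: 0.0367569; C: 0.0941427.
Posterior ∝ prior × likelihood. Numerator for B: 0.333333·0.0367569 = 0.0122523.
Normalizing constant: 0.333333·0.28243 + 0.333333·0.0367569 + 0.333333·0.0941427 = 0.137776.
P(B | observation) = 0.0122523 / 0.137776 = 0.0889289.

0.089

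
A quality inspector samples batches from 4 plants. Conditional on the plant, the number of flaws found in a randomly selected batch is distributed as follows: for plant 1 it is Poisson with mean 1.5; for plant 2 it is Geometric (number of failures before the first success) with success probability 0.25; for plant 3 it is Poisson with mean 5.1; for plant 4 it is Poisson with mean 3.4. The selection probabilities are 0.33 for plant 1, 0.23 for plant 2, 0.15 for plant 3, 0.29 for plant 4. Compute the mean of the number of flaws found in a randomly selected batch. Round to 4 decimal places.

2.9360

Component means — 1: 1.5; 2: 3; 3: 5.1; 4: 3.4.
E[X] = 0.33·1.5 + 0.23·3 + 0.15·5.1 + 0.29·3.4 = 2.936.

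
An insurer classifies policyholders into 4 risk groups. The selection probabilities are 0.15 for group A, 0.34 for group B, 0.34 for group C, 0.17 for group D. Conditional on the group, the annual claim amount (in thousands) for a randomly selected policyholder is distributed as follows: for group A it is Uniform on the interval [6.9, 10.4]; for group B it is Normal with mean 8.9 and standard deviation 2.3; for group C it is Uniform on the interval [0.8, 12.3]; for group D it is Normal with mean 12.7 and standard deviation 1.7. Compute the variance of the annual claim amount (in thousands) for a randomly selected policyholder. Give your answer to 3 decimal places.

Per component, A: μ=8.65, E[X²]=75.8433; B: μ=8.9, E[X²]=84.5; C: μ=6.55, E[X²]=53.9233; D: μ=12.7, E[X²]=164.18.
E[X] = 0.15·8.65 + 0.34·8.9 + 0.34·6.55 + 0.17·12.7 = 8.7095.
E[X²] = 0.15·75.8433 + 0.34·84.5 + 0.34·53.9233 + 0.17·164.18 = 86.351.
Var(X) = E[X²] − (E[X])² = 86.351 − 75.8554 = 10.4956.

10.496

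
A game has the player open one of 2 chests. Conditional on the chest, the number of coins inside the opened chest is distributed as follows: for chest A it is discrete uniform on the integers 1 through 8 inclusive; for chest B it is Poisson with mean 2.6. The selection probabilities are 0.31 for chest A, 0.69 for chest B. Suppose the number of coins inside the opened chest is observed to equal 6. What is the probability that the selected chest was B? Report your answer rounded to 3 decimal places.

0.362

Likelihoods P(X=6 | ·): A: 0.125; B: 0.0318671.
Posterior ∝ prior × likelihood. Numerator for B: 0.69·0.0318671 = 0.0219883.
Normalizing constant: 0.31·0.125 + 0.69·0.0318671 = 0.0607383.
P(B | observation) = 0.0219883 / 0.0607383 = 0.362017.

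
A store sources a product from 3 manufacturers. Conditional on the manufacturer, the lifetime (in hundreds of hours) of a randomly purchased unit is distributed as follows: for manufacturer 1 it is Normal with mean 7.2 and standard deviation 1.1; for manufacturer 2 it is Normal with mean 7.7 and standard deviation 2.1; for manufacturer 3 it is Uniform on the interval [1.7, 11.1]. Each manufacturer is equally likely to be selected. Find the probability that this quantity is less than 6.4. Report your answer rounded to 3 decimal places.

0.334

Conditional on each manufacturer, P(X < 6.4): 1: 0.233529; 2: 0.267942; 3: 0.5.
By total probability, P(X < 6.4) = 0.333333·0.233529 + 0.333333·0.267942 + 0.333333·0.5 = 0.333824.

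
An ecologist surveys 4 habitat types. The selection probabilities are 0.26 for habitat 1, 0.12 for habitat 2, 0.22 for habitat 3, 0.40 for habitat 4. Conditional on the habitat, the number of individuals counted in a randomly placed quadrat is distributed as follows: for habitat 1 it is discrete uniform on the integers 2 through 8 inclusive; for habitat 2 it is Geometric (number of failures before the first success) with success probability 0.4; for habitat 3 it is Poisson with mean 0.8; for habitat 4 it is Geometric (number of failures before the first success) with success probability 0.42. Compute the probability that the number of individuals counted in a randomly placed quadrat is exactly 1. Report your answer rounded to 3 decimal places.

0.205

Conditional on each habitat, P(X = 1): 1: 0; 2: 0.24; 3: 0.359463; 4: 0.2436.
By total probability, P(X = 1) = 0.26·0 + 0.12·0.24 + 0.22·0.359463 + 0.4·0.2436 = 0.205322.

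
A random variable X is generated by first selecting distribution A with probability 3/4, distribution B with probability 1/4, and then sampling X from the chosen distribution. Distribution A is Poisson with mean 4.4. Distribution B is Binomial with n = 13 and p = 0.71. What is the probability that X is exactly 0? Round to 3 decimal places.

0.009

Conditional on each component, P(X = 0): A: 0.0122773; B: 1.02606e-07.
By total probability, P(X = 0) = 0.75·0.0122773 + 0.25·1.02606e-07 = 0.00920803.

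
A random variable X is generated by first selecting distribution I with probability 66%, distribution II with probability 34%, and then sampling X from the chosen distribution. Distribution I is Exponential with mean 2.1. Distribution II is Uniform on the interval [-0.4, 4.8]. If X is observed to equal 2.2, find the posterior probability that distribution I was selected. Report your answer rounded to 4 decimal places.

0.6277

Likelihoods f(2.2 | ·): I: 0.167034; II: 0.192308.
Posterior ∝ prior × likelihood. Numerator for I: 0.66·0.167034 = 0.110243.
Normalizing constant: 0.66·0.167034 + 0.34·0.192308 = 0.175627.
P(I | observation) = 0.110243 / 0.175627 = 0.627708.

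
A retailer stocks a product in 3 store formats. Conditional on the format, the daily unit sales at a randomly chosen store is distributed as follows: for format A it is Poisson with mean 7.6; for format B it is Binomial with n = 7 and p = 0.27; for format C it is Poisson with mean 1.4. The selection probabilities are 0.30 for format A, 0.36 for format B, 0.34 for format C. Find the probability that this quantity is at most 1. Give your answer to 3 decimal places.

0.345

Conditional on each format, P(X ≤ 1): A: 0.00430388; B: 0.396496; C: 0.591833.
By total probability, P(X ≤ 1) = 0.3·0.00430388 + 0.36·0.396496 + 0.34·0.591833 = 0.345253.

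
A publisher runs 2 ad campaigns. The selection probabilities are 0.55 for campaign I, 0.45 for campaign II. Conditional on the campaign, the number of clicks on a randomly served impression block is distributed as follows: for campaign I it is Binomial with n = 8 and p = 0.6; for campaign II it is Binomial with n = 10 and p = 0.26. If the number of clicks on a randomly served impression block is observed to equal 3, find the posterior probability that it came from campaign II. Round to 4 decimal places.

0.6287

Likelihoods P(X=3 | ·): I: 0.123863; II: 0.256285.
Posterior ∝ prior × likelihood. Numerator for II: 0.45·0.256285 = 0.115328.
Normalizing constant: 0.55·0.123863 + 0.45·0.256285 = 0.183453.
P(II | observation) = 0.115328 / 0.183453 = 0.628653.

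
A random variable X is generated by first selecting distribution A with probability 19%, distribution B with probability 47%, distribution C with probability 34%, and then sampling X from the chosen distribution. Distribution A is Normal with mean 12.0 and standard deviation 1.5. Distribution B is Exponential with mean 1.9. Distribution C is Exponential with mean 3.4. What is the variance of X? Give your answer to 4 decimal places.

Per component, A: μ=12, E[X²]=146.25; B: μ=1.9, E[X²]=7.22; C: μ=3.4, E[X²]=23.12.
E[X] = 0.19·12 + 0.47·1.9 + 0.34·3.4 = 4.329.
E[X²] = 0.19·146.25 + 0.47·7.22 + 0.34·23.12 = 39.0417.
Var(X) = E[X²] − (E[X])² = 39.0417 − 18.7402 = 20.3015.

20.3015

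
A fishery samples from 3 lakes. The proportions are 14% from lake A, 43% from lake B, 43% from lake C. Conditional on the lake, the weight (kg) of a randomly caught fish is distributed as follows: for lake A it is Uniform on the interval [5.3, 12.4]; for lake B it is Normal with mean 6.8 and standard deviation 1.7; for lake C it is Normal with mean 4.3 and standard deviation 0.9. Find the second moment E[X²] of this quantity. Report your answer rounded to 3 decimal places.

For each component E[X²] = Var + (mean)², giving A: 82.5233; B: 49.13; C: 19.3.
Overall E[X²] = 0.14·82.5233 + 0.43·49.13 + 0.43·19.3 = 40.9782.

40.978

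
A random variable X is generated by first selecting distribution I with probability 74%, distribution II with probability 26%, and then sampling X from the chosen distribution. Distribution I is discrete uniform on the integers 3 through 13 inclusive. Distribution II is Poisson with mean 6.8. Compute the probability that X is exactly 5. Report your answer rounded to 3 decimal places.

Conditional on each component, P(X = 5): I: 0.0909091; II: 0.134946.
By total probability, P(X = 5) = 0.74·0.0909091 + 0.26·0.134946 = 0.102359.

0.102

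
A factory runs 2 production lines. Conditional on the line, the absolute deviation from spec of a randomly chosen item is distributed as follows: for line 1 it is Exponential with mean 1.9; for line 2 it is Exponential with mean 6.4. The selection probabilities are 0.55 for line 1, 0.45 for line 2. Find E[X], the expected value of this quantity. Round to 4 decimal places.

Component means — 1: 1.9; 2: 6.4.
E[X] = 0.55·1.9 + 0.45·6.4 = 3.925.

3.9250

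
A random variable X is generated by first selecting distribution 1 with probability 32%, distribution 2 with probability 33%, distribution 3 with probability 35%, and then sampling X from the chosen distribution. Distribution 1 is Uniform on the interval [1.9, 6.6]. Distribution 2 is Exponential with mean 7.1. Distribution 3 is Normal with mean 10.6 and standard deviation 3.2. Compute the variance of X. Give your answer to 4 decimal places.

27.5971

Per component, 1: μ=4.25, E[X²]=19.9033; 2: μ=7.1, E[X²]=100.82; 3: μ=10.6, E[X²]=122.6.
E[X] = 0.32·4.25 + 0.33·7.1 + 0.35·10.6 = 7.413.
E[X²] = 0.32·19.9033 + 0.33·100.82 + 0.35·122.6 = 82.5497.
Var(X) = E[X²] − (E[X])² = 82.5497 − 54.9526 = 27.5971.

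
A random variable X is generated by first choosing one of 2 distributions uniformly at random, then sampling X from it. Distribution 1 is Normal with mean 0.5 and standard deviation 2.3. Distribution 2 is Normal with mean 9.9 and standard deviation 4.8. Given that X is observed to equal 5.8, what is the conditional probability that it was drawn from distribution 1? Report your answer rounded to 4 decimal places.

0.1744

Likelihoods f(5.8 | ·): 1: 0.0121934; 2: 0.0577083.
Posterior ∝ prior × likelihood. Numerator for 1: 0.5·0.0121934 = 0.00609672.
Normalizing constant: 0.5·0.0121934 + 0.5·0.0577083 = 0.0349509.
P(1 | observation) = 0.00609672 / 0.0349509 = 0.174437.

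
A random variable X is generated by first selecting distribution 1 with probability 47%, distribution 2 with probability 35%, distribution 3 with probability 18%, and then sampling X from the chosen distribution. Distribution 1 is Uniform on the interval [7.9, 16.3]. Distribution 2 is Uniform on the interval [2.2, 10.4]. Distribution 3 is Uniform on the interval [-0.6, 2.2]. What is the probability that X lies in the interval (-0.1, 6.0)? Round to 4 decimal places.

0.3101

Conditional on each component, P(-0.1 < X < 6.0): 1: 0; 2: 0.463415; 3: 0.821429.
By total probability, P(-0.1 < X < 6.0) = 0.47·0 + 0.35·0.463415 + 0.18·0.821429 = 0.310052.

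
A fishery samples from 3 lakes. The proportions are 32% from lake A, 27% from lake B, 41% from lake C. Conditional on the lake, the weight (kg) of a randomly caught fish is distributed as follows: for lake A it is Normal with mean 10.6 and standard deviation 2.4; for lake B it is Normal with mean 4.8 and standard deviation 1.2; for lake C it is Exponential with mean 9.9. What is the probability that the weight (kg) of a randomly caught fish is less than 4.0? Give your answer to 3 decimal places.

0.205

Conditional on each lake, P(X < 4.0): A: 0.00297976; B: 0.252493; C: 0.332383.
By total probability, P(X < 4.0) = 0.32·0.00297976 + 0.27·0.252493 + 0.41·0.332383 = 0.205403.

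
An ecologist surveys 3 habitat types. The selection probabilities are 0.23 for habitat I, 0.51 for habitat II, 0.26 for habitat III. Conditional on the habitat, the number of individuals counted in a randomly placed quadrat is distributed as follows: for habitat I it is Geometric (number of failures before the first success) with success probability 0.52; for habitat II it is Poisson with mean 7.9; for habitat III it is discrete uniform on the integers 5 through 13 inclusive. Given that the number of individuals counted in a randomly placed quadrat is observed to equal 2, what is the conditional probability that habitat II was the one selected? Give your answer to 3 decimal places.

0.176

Likelihoods P(X=2 | ·): I: 0.119808; II: 0.0115691; III: 0.
Posterior ∝ prior × likelihood. Numerator for II: 0.51·0.0115691 = 0.00590022.
Normalizing constant: 0.23·0.119808 + 0.51·0.0115691 + 0.26·0 = 0.0334561.
P(II | observation) = 0.00590022 / 0.0334561 = 0.176357.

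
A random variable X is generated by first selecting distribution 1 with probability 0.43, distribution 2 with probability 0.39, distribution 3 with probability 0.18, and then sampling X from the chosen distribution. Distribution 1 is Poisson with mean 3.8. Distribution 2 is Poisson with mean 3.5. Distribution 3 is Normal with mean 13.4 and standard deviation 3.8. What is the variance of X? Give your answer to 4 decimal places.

Per component, 1: μ=3.8, E[X²]=18.24; 2: μ=3.5, E[X²]=15.75; 3: μ=13.4, E[X²]=194.
E[X] = 0.43·3.8 + 0.39·3.5 + 0.18·13.4 = 5.411.
E[X²] = 0.43·18.24 + 0.39·15.75 + 0.18·194 = 48.9057.
Var(X) = E[X²] − (E[X])² = 48.9057 − 29.2789 = 19.6268.

19.6268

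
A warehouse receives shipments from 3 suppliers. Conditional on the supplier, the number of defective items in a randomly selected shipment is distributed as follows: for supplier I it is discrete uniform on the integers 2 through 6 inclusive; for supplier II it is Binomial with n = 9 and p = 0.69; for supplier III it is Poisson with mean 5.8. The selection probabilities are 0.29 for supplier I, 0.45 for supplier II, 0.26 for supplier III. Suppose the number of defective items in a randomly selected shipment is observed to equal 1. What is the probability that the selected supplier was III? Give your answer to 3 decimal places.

Likelihoods P(X=1 | ·): I: 0; II: 0.000529645; III: 0.0175598.
Posterior ∝ prior × likelihood. Numerator for III: 0.26·0.0175598 = 0.00456555.
Normalizing constant: 0.29·0 + 0.45·0.000529645 + 0.26·0.0175598 = 0.00480389.
P(III | observation) = 0.00456555 / 0.00480389 = 0.950386.

0.950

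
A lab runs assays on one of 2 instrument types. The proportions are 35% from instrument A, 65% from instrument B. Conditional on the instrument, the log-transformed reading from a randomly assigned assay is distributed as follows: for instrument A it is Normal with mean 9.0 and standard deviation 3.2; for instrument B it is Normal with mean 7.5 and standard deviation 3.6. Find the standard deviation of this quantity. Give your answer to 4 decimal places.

3.5383

Per component, A: μ=9, E[X²]=91.24; B: μ=7.5, E[X²]=69.21.
E[X] = 0.35·9 + 0.65·7.5 = 8.025.
E[X²] = 0.35·91.24 + 0.65·69.21 = 76.9205.
Var(X) = E[X²] − (E[X])² = 76.9205 − 64.4006 = 12.5199.
SD(X) = √12.5199 = 3.53834.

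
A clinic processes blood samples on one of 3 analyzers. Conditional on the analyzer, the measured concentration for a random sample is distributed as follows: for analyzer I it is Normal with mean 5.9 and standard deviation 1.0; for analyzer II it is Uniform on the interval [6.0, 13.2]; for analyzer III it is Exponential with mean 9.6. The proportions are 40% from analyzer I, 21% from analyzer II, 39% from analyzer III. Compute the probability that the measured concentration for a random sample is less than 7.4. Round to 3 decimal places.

Conditional on each analyzer, P(X < 7.4): I: 0.933193; II: 0.194444; III: 0.537373.
By total probability, P(X < 7.4) = 0.4·0.933193 + 0.21·0.194444 + 0.39·0.537373 = 0.623686.

0.624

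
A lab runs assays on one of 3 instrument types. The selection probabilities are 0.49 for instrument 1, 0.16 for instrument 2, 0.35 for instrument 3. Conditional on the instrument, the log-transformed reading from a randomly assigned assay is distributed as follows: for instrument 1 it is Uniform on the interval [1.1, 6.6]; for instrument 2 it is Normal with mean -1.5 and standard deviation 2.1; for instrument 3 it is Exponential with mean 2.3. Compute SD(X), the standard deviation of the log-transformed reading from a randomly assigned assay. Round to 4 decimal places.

Per component, 1: μ=3.85, E[X²]=17.3433; 2: μ=-1.5, E[X²]=6.66; 3: μ=2.3, E[X²]=10.58.
E[X] = 0.49·3.85 + 0.16·-1.5 + 0.35·2.3 = 2.4515.
E[X²] = 0.49·17.3433 + 0.16·6.66 + 0.35·10.58 = 13.2668.
Var(X) = E[X²] − (E[X])² = 13.2668 − 6.00985 = 7.25698.
SD(X) = √7.25698 = 2.69388.

2.6939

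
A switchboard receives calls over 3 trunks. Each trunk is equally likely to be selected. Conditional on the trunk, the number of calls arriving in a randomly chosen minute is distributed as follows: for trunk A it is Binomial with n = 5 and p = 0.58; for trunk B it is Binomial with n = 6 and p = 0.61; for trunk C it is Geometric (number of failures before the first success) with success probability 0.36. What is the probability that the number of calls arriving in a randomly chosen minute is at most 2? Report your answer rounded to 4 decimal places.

Conditional on each trunk, P(X ≤ 2): A: 0.35254; B: 0.165666; C: 0.737856.
By total probability, P(X ≤ 2) = 0.333333·0.35254 + 0.333333·0.165666 + 0.333333·0.737856 = 0.418687.

0.4187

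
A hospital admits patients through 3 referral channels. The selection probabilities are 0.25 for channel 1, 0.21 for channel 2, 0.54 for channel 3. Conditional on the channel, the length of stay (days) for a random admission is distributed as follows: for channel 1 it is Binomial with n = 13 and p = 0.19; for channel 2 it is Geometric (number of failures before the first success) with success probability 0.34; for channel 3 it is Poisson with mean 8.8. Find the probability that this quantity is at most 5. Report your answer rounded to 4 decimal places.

Conditional on each channel, P(X ≤ 5): 1: 0.976328; 2: 0.917346; 3: 0.128387.
By total probability, P(X ≤ 5) = 0.25·0.976328 + 0.21·0.917346 + 0.54·0.128387 = 0.506053.

0.5061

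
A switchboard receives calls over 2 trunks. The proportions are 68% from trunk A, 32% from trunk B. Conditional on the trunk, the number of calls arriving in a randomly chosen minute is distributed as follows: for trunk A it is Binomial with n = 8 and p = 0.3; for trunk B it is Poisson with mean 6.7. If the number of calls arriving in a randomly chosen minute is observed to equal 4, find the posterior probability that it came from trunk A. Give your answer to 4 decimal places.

0.7368

Likelihoods P(X=4 | ·): A: 0.136137; B: 0.103351.
Posterior ∝ prior × likelihood. Numerator for A: 0.68·0.136137 = 0.092573.
Normalizing constant: 0.68·0.136137 + 0.32·0.103351 = 0.125645.
P(A | observation) = 0.092573 / 0.125645 = 0.73678.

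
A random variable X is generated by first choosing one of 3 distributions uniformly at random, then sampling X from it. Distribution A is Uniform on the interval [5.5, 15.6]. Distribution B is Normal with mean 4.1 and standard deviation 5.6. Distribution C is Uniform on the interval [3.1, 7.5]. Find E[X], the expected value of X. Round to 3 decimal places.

Component means — A: 10.55; B: 4.1; C: 5.3.
E[X] = 0.333333·10.55 + 0.333333·4.1 + 0.333333·5.3 = 6.65.

6.650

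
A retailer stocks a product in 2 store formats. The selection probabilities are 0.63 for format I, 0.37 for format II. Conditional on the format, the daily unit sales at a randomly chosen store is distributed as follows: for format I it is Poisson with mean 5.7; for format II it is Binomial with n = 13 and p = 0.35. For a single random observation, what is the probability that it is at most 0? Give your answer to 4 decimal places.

Conditional on each format, P(X ≤ 0): I: 0.00334597; II: 0.00369721.
By total probability, P(X ≤ 0) = 0.63·0.00334597 + 0.37·0.00369721 = 0.00347592.

0.0035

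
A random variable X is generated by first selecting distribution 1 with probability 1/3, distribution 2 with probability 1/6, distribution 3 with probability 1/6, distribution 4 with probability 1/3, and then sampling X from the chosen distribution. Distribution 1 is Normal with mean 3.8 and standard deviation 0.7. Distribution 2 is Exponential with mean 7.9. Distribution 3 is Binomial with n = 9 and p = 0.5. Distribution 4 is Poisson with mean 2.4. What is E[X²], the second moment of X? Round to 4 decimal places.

For each component E[X²] = Var + (mean)², giving 1: 14.93; 2: 124.82; 3: 22.5; 4: 8.16.
Overall E[X²] = 0.333333·14.93 + 0.166667·124.82 + 0.166667·22.5 + 0.333333·8.16 = 32.25.

32.2500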